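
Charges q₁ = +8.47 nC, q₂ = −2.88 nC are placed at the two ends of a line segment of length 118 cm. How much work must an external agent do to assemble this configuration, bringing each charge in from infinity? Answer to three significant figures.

The work to assemble the configuration equals its total potential energy, U = Σ kqᵢqⱼ/rᵢⱼ over all pairs.
The separation is r = 1.18 m.
U = (-1.86×10⁻⁷) = -1.86×10⁻⁷ J.

-1.86×10⁻⁷ J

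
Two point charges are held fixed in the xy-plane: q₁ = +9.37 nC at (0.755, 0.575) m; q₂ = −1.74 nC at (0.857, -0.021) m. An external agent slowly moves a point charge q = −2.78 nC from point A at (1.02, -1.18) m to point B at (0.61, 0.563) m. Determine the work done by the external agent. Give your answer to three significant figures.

-1.45×10⁻⁶ J

For quasistatic motion the external work equals the change in potential energy: W_ext = qΔV = q(V_B − V_A).
At A: distances to the source charges are 1.77 m, 1.17 m; V_A = Σ kqᵢ/rᵢ = 34.1 V.
At B: distances to the source charges are 0.145 m, 0.634 m; V_B = Σ kqᵢ/rᵢ = 554 V.
ΔV = V_B − V_A = 520 V.
W_ext = qΔV = (-2.78×10⁻⁹ C)(520 V) = -1.45×10⁻⁶ J.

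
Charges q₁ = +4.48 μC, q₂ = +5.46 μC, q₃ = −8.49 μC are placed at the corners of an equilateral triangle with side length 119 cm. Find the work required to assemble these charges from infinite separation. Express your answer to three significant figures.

The assembly work is the sum of pairwise potential energies, U = Σ_{i<j} kqᵢqⱼ/rᵢⱼ.
All three pair separations equal the side length, 1.19 m.
U = (0.185) + (-0.287) + (-0.350) = -0.453 J.

-0.453 J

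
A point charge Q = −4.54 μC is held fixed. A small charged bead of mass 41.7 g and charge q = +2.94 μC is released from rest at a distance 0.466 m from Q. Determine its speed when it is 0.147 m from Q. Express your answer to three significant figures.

Only the electrostatic force acts, so mechanical energy is conserved: ½mv² = U₁ − U₂ = kQq(1/r₁ − 1/r₂).
U₁ − U₂ = (8.99×10⁹ N·m²/C²)(-4.54×10⁻⁶ C)(2.94×10⁻⁶ C)(1/0.466 − 1/0.147) = 0.559 J.
v = √(2·0.559/0.0417) = 5.18 m/s.

5.18 m/s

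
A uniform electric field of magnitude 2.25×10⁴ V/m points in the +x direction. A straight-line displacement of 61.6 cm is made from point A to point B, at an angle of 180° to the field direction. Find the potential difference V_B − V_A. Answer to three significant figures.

Only the component of displacement along E changes the potential: ΔV = −E·d·cosθ.
ΔV = −(2.25×10⁴ V/m)(0.616 m)cos180° = 1.39×10⁴ V.

1.39×10⁴ V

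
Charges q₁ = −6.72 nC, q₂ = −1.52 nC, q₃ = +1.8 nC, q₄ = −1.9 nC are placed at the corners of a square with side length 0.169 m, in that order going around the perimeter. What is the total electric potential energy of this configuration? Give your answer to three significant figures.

The assembly work is the sum of pairwise potential energies, U = Σ_{i<j} kqᵢqⱼ/rᵢⱼ.
The four side pairs have separation 0.169 m and the two diagonal pairs 0.239 m.
Summing all 6 pair terms gives U = 5.49×10⁻⁷ J.

5.49×10⁻⁷ J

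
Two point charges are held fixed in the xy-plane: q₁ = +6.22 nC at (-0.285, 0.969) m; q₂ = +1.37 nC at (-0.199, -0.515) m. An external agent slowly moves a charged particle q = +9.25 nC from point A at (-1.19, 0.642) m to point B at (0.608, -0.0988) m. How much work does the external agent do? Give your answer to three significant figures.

For quasistatic motion the external work equals the change in potential energy: W_ext = qΔV = q(V_B − V_A).
At A: distances to the source charges are 0.962 m, 1.52 m; V_A = Σ kqᵢ/rᵢ = 66.2 V.
At B: distances to the source charges are 1.39 m, 0.908 m; V_B = Σ kqᵢ/rᵢ = 53.7 V.
ΔV = V_B − V_A = -12.5 V.
W_ext = qΔV = (9.25×10⁻⁹ C)(-12.5 V) = -1.15×10⁻⁷ J.

-1.15×10⁻⁷ J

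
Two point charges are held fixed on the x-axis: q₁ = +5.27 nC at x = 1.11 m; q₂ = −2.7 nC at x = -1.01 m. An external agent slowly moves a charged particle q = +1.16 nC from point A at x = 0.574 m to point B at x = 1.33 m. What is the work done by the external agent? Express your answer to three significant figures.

For quasistatic motion the external work equals the change in potential energy: W_ext = qΔV = q(V_B − V_A).
At A: distances to the source charges are 0.536 m, 1.58 m; V_A = Σ kqᵢ/rᵢ = 73.1 V.
At B: distances to the source charges are 0.220 m, 2.34 m; V_B = Σ kqᵢ/rᵢ = 205 V.
ΔV = V_B − V_A = 132 V.
W_ext = qΔV = (1.16×10⁻⁹ C)(132 V) = 1.53×10⁻⁷ J.

1.53×10⁻⁷ J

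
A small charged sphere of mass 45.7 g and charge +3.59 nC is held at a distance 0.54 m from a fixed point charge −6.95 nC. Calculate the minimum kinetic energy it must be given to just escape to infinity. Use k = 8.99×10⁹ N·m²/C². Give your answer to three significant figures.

To just escape, total mechanical energy must reach zero at infinity: ½mv²_min + U = 0, so ½mv²_min = −U = |kQq|/r.
|U| = |kQq|/r = (8.99×10⁹ N·m²/C²)(6.95×10⁻⁹)(3.59×10⁻⁹)/(0.540) = 4.15×10⁻⁷ J.

4.15×10⁻⁷ J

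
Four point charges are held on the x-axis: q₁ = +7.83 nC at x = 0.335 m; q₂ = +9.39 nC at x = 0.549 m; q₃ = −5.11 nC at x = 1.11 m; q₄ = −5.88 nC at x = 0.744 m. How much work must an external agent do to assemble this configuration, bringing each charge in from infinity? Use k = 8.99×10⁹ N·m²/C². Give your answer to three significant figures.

The assembly work is the sum of pairwise potential energies, U = Σ_{i<j} kqᵢqⱼ/rᵢⱼ.
Pair separations: r₁₂ = 0.214 m, r₁₃ = 0.775 m, r₁₄ = 0.409 m, r₂₃ = 0.561 m, r₂₄ = 0.195 m, r₃₄ = 0.366 m.
Summing all 6 pair terms gives U = -9.64×10⁻⁷ J.

-9.64×10⁻⁷ J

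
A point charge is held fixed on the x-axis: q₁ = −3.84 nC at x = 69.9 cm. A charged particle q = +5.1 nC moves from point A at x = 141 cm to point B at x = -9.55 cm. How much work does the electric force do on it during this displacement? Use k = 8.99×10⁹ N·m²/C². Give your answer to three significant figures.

The work done by the electric force is W_field = −ΔU = −q(V_B − V_A) = q(V_A − V_B).
At A: distance to the source charge is 0.711 m; V_A = kq₁/r = -48.6 V.
At B: distance to the source charge is 0.795 m; V_B = kq₁/r = -43.5 V.
ΔV = V_B − V_A = 5.10 V.
W_field = −qΔV = −(5.10×10⁻⁹ C)(5.10 V) = -2.60×10⁻⁸ J.

-2.60×10⁻⁸ J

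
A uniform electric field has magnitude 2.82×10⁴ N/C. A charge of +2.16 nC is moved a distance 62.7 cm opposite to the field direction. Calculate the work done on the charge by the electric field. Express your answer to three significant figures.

The potential change for a displacement 62.7 cm opposite to the field direction is ΔV = +Ed = 1.77×10⁴ V.
W_field = −qΔV = -3.82×10⁻⁵ J.

-3.82×10⁻⁵ J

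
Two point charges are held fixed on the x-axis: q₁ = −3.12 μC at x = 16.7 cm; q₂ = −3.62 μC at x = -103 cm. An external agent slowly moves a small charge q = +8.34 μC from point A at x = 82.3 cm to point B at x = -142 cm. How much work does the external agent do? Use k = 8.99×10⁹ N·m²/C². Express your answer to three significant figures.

For quasistatic motion the external work equals the change in potential energy: W_ext = qΔV = q(V_B − V_A).
At A: distances to the source charges are 0.656 m, 1.85 m; V_A = Σ kqᵢ/rᵢ = -6.03×10⁴ V.
At B: distances to the source charges are 1.59 m, 0.390 m; V_B = Σ kqᵢ/rᵢ = -1.01×10⁵ V.
ΔV = V_B − V_A = -4.08×10⁴ V.
W_ext = qΔV = (8.34×10⁻⁶ C)(-4.08×10⁴ V) = -0.340 J.

-0.340 J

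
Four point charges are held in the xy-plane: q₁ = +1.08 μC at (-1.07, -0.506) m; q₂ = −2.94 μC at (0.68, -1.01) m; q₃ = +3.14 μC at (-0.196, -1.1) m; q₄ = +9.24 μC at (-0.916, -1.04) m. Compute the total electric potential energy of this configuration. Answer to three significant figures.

0.288 J

The assembly work is the sum of pairwise potential energies, U = Σ_{i<j} kqᵢqⱼ/rᵢⱼ.
Pair separations: r₁₂ = 1.82 m, r₁₃ = 1.06 m, r₁₄ = 0.556 m, r₂₃ = 0.881 m, r₂₄ = 1.60 m, r₃₄ = 0.722 m.
Summing all 6 pair terms gives U = 0.288 J.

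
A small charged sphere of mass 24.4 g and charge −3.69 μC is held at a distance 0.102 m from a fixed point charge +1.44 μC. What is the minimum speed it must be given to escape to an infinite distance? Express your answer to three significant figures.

To just escape, total mechanical energy must reach zero at infinity: ½mv²_min + U = 0, so ½mv²_min = −U = |kQq|/r.
|U| = |kQq|/r = (8.99×10⁹ N·m²/C²)(1.44×10⁻⁶)(3.69×10⁻⁶)/(0.102) = 0.468 J.
v_min = √(2|U|/m) = √(2·0.468/0.0244) = 6.20 m/s.

6.20 m/s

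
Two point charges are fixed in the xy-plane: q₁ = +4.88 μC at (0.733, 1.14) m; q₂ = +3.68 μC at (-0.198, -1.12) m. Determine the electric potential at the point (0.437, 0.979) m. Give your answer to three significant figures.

1.45×10⁵ V

Electric potential is a scalar, so the contributions from each charge add algebraically: V = Σ kqᵢ/rᵢ.
Distances from the field point to each charge: r₁ = 0.337 m, r₂ = 2.19 m.
V = k[(4.88×10⁻⁶)/(0.337) + (3.68×10⁻⁶)/(2.19)] = 1.45×10⁵ V.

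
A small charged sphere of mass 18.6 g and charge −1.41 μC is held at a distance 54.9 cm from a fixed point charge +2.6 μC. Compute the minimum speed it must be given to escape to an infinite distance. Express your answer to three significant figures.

To just escape, total mechanical energy must reach zero at infinity: ½mv²_min + U = 0, so ½mv²_min = −U = |kQq|/r.
|U| = |kQq|/r = (8.99×10⁹ N·m²/C²)(2.60×10⁻⁶)(1.41×10⁻⁶)/(0.549) = 0.0600 J.
v_min = √(2|U|/m) = √(2·0.0600/0.0186) = 2.54 m/s.

2.54 m/s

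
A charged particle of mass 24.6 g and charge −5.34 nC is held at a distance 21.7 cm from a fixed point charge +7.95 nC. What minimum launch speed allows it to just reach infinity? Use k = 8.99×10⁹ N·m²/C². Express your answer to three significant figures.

To just escape, total mechanical energy must reach zero at infinity: ½mv²_min + U = 0, so ½mv²_min = −U = |kQq|/r.
|U| = |kQq|/r = (8.99×10⁹ N·m²/C²)(7.95×10⁻⁹)(5.34×10⁻⁹)/(0.217) = 1.76×10⁻⁶ J.
v_min = √(2|U|/m) = √(2·1.76×10⁻⁶/0.0246) = 0.0120 m/s.

0.0120 m/s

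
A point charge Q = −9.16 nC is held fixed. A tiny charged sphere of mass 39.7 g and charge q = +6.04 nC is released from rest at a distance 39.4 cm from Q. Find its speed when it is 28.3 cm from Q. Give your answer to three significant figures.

4.99×10⁻³ m/s

Only the electrostatic force acts, so mechanical energy is conserved: ½mv² = U₁ − U₂ = kQq(1/r₁ − 1/r₂).
U₁ − U₂ = (8.99×10⁹ N·m²/C²)(-9.16×10⁻⁹ C)(6.04×10⁻⁹ C)(1/0.394 − 1/0.283) = 4.95×10⁻⁷ J.
v = √(2·4.95×10⁻⁷/0.0397) = 4.99×10⁻³ m/s.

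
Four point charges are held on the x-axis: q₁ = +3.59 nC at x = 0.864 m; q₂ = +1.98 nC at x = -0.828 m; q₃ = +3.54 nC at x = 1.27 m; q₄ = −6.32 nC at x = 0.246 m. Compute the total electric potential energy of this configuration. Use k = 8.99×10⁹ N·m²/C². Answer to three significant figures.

The assembly work is the sum of pairwise potential energies, U = Σ_{i<j} kqᵢqⱼ/rᵢⱼ.
Pair separations: r₁₂ = 1.69 m, r₁₃ = 0.406 m, r₁₄ = 0.618 m, r₂₃ = 2.10 m, r₂₄ = 1.07 m, r₃₄ = 1.02 m.
Summing all 6 pair terms gives U = -2.82×10⁻⁷ J.

-2.82×10⁻⁷ J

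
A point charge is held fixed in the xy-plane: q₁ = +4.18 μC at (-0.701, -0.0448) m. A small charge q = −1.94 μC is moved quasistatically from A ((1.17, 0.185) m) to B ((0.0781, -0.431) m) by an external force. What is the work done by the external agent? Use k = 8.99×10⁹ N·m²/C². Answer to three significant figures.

-0.0452 J

For quasistatic motion the external work equals the change in potential energy: W_ext = qΔV = q(V_B − V_A).
At A: distance to the source charge is 1.89 m; V_A = kq₁/r = 1.99×10⁴ V.
At B: distance to the source charge is 0.870 m; V_B = kq₁/r = 4.32×10⁴ V.
ΔV = V_B − V_A = 2.33×10⁴ V.
W_ext = qΔV = (-1.94×10⁻⁶ C)(2.33×10⁴ V) = -0.0452 J.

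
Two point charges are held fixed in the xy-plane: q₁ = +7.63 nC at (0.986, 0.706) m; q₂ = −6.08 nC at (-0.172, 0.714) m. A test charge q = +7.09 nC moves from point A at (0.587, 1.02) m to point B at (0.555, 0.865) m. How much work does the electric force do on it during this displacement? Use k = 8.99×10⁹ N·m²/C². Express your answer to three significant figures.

The work done by the electric force is W_field = −ΔU = −q(V_B − V_A) = q(V_A − V_B).
At A: distances to the source charges are 0.508 m, 0.818 m; V_A = Σ kqᵢ/rᵢ = 68.3 V.
At B: distances to the source charges are 0.459 m, 0.743 m; V_B = Σ kqᵢ/rᵢ = 75.7 V.
ΔV = V_B − V_A = 7.39 V.
W_field = −qΔV = −(7.09×10⁻⁹ C)(7.39 V) = -5.24×10⁻⁸ J.

-5.24×10⁻⁸ J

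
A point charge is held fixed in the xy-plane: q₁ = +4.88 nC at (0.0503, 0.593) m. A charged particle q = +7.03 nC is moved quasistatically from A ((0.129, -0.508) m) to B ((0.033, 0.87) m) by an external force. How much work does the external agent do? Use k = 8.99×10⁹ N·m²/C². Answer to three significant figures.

8.32×10⁻⁷ J

For quasistatic motion the external work equals the change in potential energy: W_ext = qΔV = q(V_B − V_A).
At A: distance to the source charge is 1.10 m; V_A = kq₁/r = 39.7 V.
At B: distance to the source charge is 0.278 m; V_B = kq₁/r = 158 V.
ΔV = V_B − V_A = 118 V.
W_ext = qΔV = (7.03×10⁻⁹ C)(118 V) = 8.32×10⁻⁷ J.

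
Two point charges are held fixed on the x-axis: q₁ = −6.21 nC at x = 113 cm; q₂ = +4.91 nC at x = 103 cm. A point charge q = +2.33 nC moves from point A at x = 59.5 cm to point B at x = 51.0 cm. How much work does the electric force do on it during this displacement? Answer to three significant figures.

5.31×10⁻⁹ J

The work done by the electric force is W_field = −ΔU = −q(V_B − V_A) = q(V_A − V_B).
At A: distances to the source charges are 0.535 m, 0.435 m; V_A = Σ kqᵢ/rᵢ = -2.88 V.
At B: distances to the source charges are 0.620 m, 0.520 m; V_B = Σ kqᵢ/rᵢ = -5.16 V.
ΔV = V_B − V_A = -2.28 V.
W_field = −qΔV = −(2.33×10⁻⁹ C)(-2.28 V) = 5.31×10⁻⁹ J.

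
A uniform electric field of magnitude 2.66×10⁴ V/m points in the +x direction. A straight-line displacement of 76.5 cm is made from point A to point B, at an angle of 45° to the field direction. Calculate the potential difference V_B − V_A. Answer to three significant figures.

Only the component of displacement along E changes the potential: ΔV = −E·d·cosθ.
ΔV = −(2.66×10⁴ V/m)(0.765 m)cos45° = -1.44×10⁴ V.

-1.44×10⁴ V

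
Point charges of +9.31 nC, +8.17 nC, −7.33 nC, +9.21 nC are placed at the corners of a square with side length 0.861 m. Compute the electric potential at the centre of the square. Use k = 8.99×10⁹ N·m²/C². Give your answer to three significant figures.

286 V

The total potential is the scalar sum of each charge's contribution, V = Σ kqᵢ/rᵢ.
The distance from each corner to the centre is a√2/2 = 0.609 m.
V = k[(9.31×10⁻⁹)/(0.609) + (8.17×10⁻⁹)/(0.609) + (-7.33×10⁻⁹)/(0.609) + (9.21×10⁻⁹)/(0.609)] = 286 V.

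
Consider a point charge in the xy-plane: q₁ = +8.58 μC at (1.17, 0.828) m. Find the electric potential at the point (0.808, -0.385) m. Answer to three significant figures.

6.09×10⁴ V

The total potential is the scalar sum of each charge's contribution, V = Σ kqᵢ/rᵢ.
Distances from the field point to each charge: r₁ = 1.27 m.
V = k[(8.58×10⁻⁶)/(1.27)] = 6.09×10⁴ V.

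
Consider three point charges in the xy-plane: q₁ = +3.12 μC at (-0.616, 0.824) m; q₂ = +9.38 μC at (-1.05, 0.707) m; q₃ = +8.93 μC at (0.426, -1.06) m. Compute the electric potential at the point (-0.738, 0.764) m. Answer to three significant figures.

5.09×10⁵ V

Electric potential is a scalar, so the contributions from each charge add algebraically: V = Σ kqᵢ/rᵢ.
Distances from the field point to each charge: r₁ = 0.136 m, r₂ = 0.317 m, r₃ = 2.16 m.
V = k[(3.12×10⁻⁶)/(0.136) + (9.38×10⁻⁶)/(0.317) + (8.93×10⁻⁶)/(2.16)] = 5.09×10⁵ V.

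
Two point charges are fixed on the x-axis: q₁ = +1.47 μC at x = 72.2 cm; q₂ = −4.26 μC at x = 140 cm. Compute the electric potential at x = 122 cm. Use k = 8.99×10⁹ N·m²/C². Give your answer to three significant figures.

The total potential is the scalar sum of each charge's contribution, V = Σ kqᵢ/rᵢ.
Distances from the field point to each charge: r₁ = 0.498 m, r₂ = 0.180 m.
V = k[(1.47×10⁻⁶)/(0.498) + (-4.26×10⁻⁶)/(0.180)] = -1.86×10⁵ V.

-1.86×10⁵ V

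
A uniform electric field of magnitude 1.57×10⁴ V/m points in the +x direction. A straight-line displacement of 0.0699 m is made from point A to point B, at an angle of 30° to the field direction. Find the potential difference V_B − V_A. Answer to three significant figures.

-950 V

Only the component of displacement along E changes the potential: ΔV = −E·d·cosθ.
ΔV = −(1.57×10⁴ V/m)(0.0699 m)cos30° = -950 V.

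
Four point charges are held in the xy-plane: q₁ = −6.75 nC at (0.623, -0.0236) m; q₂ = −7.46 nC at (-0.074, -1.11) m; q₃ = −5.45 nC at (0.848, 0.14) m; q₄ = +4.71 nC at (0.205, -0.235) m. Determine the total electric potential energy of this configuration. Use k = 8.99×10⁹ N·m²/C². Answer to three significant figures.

The assembly work is the sum of pairwise potential energies, U = Σ_{i<j} kqᵢqⱼ/rᵢⱼ.
Pair separations: r₁₂ = 1.29 m, r₁₃ = 0.278 m, r₁₄ = 0.468 m, r₂₃ = 1.55 m, r₂₄ = 0.918 m, r₃₄ = 0.744 m.
Summing all 6 pair terms gives U = 5.11×10⁻⁷ J.

5.11×10⁻⁷ J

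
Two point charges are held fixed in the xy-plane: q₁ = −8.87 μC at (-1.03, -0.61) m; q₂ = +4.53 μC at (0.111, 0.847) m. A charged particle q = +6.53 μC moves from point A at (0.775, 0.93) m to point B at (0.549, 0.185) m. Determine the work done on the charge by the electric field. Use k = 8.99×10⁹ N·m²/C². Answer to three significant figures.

0.137 J

The work done by the electric force is W_field = −ΔU = −q(V_B − V_A) = q(V_A − V_B).
At A: distances to the source charges are 2.37 m, 0.669 m; V_A = Σ kqᵢ/rᵢ = 2.73×10⁴ V.
At B: distances to the source charges are 1.77 m, 0.794 m; V_B = Σ kqᵢ/rᵢ = 6200 V.
ΔV = V_B − V_A = -2.11×10⁴ V.
W_field = −qΔV = −(6.53×10⁻⁶ C)(-2.11×10⁴ V) = 0.137 J.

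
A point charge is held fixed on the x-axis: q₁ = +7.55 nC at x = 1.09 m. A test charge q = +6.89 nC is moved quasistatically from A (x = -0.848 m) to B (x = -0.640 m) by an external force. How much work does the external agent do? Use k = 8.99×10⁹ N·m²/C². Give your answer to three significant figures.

For quasistatic motion the external work equals the change in potential energy: W_ext = qΔV = q(V_B − V_A).
At A: distance to the source charge is 1.94 m; V_A = kq₁/r = 35.0 V.
At B: distance to the source charge is 1.73 m; V_B = kq₁/r = 39.2 V.
ΔV = V_B − V_A = 4.21 V.
W_ext = qΔV = (6.89×10⁻⁹ C)(4.21 V) = 2.90×10⁻⁸ J.

2.90×10⁻⁸ J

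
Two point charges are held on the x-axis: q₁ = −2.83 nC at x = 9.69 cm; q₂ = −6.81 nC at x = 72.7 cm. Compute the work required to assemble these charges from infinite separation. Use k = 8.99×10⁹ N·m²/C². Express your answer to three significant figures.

The work to assemble the configuration equals its total potential energy, U = Σ kqᵢqⱼ/rᵢⱼ over all pairs.
Pair separations: r₁₂ = 0.630 m.
U = (2.75×10⁻⁷) = 2.75×10⁻⁷ J.

2.75×10⁻⁷ J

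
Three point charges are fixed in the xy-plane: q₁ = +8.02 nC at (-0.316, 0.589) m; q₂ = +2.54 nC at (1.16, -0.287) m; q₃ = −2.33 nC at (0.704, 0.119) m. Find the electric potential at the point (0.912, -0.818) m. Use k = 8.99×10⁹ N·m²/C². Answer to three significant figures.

55.7 V

The total potential is the scalar sum of each charge's contribution, V = Σ kqᵢ/rᵢ.
Distances from the field point to each charge: r₁ = 1.87 m, r₂ = 0.586 m, r₃ = 0.960 m.
V = k[(8.02×10⁻⁹)/(1.87) + (2.54×10⁻⁹)/(0.586) + (-2.33×10⁻⁹)/(0.960)] = 55.7 V.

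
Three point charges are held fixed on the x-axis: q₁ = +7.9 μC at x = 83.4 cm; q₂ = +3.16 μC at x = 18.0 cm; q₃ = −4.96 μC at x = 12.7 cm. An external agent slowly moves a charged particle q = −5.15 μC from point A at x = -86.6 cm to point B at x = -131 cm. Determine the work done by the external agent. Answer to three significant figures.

0.0148 J

For quasistatic motion the external work equals the change in potential energy: W_ext = qΔV = q(V_B − V_A).
At A: distances to the source charges are 1.70 m, 1.05 m, 0.993 m; V_A = Σ kqᵢ/rᵢ = 2.40×10⁴ V.
At B: distances to the source charges are 2.14 m, 1.49 m, 1.44 m; V_B = Σ kqᵢ/rᵢ = 2.12×10⁴ V.
ΔV = V_B − V_A = -2870 V.
W_ext = qΔV = (-5.15×10⁻⁶ C)(-2870 V) = 0.0148 J.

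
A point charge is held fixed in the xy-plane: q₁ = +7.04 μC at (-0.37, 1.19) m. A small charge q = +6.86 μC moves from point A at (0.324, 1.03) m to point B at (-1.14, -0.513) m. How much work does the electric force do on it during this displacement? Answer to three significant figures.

0.377 J

The work done by the electric force is W_field = −ΔU = −q(V_B − V_A) = q(V_A − V_B).
At A: distance to the source charge is 0.712 m; V_A = kq₁/r = 8.89×10⁴ V.
At B: distance to the source charge is 1.87 m; V_B = kq₁/r = 3.39×10⁴ V.
ΔV = V_B − V_A = -5.50×10⁴ V.
W_field = −qΔV = −(6.86×10⁻⁶ C)(-5.50×10⁴ V) = 0.377 J.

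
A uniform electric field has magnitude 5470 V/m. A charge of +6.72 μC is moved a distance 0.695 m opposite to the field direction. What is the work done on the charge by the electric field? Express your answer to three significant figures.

-0.0255 J

The potential change for a displacement 0.695 m opposite to the field direction is ΔV = +Ed = 3800 V.
W_field = −qΔV = -0.0255 J.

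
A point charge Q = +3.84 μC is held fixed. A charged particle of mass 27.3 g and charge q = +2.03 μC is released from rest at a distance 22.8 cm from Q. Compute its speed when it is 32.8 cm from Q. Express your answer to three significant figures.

Only the electrostatic force acts, so mechanical energy is conserved: ½mv² = U₁ − U₂ = kQq(1/r₁ − 1/r₂).
U₁ − U₂ = (8.99×10⁹ N·m²/C²)(3.84×10⁻⁶ C)(2.03×10⁻⁶ C)(1/0.228 − 1/0.328) = 0.0937 J.
v = √(2·0.0937/0.0273) = 2.62 m/s.

2.62 m/s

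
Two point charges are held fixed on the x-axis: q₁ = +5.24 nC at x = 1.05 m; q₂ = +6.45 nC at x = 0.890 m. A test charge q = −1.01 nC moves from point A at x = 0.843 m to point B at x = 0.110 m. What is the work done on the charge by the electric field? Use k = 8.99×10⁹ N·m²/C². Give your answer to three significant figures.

-1.35×10⁻⁶ J

The work done by the electric force is W_field = −ΔU = −q(V_B − V_A) = q(V_A − V_B).
At A: distances to the source charges are 0.207 m, 0.0470 m; V_A = Σ kqᵢ/rᵢ = 1460 V.
At B: distances to the source charges are 0.940 m, 0.780 m; V_B = Σ kqᵢ/rᵢ = 124 V.
ΔV = V_B − V_A = -1340 V.
W_field = −qΔV = −(-1.01×10⁻⁹ C)(-1340 V) = -1.35×10⁻⁶ J.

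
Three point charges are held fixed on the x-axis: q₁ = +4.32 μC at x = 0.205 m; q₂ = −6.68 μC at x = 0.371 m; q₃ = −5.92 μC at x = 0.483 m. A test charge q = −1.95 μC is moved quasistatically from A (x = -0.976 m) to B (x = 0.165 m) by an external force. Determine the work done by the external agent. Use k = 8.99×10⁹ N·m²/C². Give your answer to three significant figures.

For quasistatic motion the external work equals the change in potential energy: W_ext = qΔV = q(V_B − V_A).
At A: distances to the source charges are 1.18 m, 1.35 m, 1.46 m; V_A = Σ kqᵢ/rᵢ = -4.82×10⁴ V.
At B: distances to the source charges are 0.0400 m, 0.206 m, 0.318 m; V_B = Σ kqᵢ/rᵢ = 5.12×10⁵ V.
ΔV = V_B − V_A = 5.60×10⁵ V.
W_ext = qΔV = (-1.95×10⁻⁶ C)(5.60×10⁵ V) = -1.09 J.

-1.09 J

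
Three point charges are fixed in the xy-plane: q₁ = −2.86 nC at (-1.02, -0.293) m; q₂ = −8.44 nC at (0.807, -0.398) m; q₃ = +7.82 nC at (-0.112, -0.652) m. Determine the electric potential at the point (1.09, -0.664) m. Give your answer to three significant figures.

-149 V

Electric potential is a scalar, so the contributions from each charge add algebraically: V = Σ kqᵢ/rᵢ.
Distances from the field point to each charge: r₁ = 2.14 m, r₂ = 0.388 m, r₃ = 1.20 m.
V = k[(-2.86×10⁻⁹)/(2.14) + (-8.44×10⁻⁹)/(0.388) + (7.82×10⁻⁹)/(1.20)] = -149 V.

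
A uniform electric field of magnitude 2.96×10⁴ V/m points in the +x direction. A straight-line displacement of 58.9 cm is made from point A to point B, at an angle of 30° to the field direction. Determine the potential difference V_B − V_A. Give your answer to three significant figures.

Only the component of displacement along E changes the potential: ΔV = −E·d·cosθ.
ΔV = −(2.96×10⁴ V/m)(0.589 m)cos30° = -1.51×10⁴ V.

-1.51×10⁴ V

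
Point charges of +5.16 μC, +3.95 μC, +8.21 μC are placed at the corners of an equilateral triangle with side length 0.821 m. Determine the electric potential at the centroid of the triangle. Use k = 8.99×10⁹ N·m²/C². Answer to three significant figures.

3.28×10⁵ V

The total potential is the scalar sum of each charge's contribution, V = Σ kqᵢ/rᵢ.
The distance from each vertex to the centroid is a/√3 = 0.474 m.
V = k[(5.16×10⁻⁶)/(0.474) + (3.95×10⁻⁶)/(0.474) + (8.21×10⁻⁶)/(0.474)] = 3.28×10⁵ V.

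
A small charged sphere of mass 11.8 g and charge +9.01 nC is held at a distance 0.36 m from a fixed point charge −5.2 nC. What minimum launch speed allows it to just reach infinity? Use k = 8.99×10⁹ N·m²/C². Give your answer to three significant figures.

0.0141 m/s

To just escape, total mechanical energy must reach zero at infinity: ½mv²_min + U = 0, so ½mv²_min = −U = |kQq|/r.
|U| = |kQq|/r = (8.99×10⁹ N·m²/C²)(5.20×10⁻⁹)(9.01×10⁻⁹)/(0.360) = 1.17×10⁻⁶ J.
v_min = √(2|U|/m) = √(2·1.17×10⁻⁶/0.0118) = 0.0141 m/s.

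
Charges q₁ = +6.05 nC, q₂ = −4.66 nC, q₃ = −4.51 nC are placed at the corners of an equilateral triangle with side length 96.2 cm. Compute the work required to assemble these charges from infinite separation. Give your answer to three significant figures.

The work to assemble the configuration equals its total potential energy, U = Σ kqᵢqⱼ/rᵢⱼ over all pairs.
All three pair separations equal the side length, 0.962 m.
U = (-2.63×10⁻⁷) + (-2.55×10⁻⁷) + (1.96×10⁻⁷) = -3.22×10⁻⁷ J.

-3.22×10⁻⁷ J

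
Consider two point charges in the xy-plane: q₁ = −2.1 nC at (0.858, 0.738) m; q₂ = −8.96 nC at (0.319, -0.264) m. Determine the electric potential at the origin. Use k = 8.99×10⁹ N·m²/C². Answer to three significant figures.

The total potential is the scalar sum of each charge's contribution, V = Σ kqᵢ/rᵢ.
Distances from the field point to each charge: r₁ = 1.13 m, r₂ = 0.414 m.
V = k[(-2.10×10⁻⁹)/(1.13) + (-8.96×10⁻⁹)/(0.414)] = -211 V.

-211 V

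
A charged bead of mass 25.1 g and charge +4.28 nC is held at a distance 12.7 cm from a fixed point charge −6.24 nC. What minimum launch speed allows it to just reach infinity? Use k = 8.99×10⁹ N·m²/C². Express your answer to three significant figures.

0.0123 m/s

To just escape, total mechanical energy must reach zero at infinity: ½mv²_min + U = 0, so ½mv²_min = −U = |kQq|/r.
|U| = |kQq|/r = (8.99×10⁹ N·m²/C²)(6.24×10⁻⁹)(4.28×10⁻⁹)/(0.127) = 1.89×10⁻⁶ J.
v_min = √(2|U|/m) = √(2·1.89×10⁻⁶/0.0251) = 0.0123 m/s.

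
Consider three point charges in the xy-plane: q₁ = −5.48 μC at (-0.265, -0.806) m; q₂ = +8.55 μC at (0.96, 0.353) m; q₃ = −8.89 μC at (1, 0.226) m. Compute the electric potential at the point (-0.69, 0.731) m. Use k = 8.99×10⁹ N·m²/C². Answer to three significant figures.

-3.08×10⁴ V

Electric potential is a scalar, so the contributions from each charge add algebraically: V = Σ kqᵢ/rᵢ.
Distances from the field point to each charge: r₁ = 1.59 m, r₂ = 1.69 m, r₃ = 1.76 m.
V = k[(-5.48×10⁻⁶)/(1.59) + (8.55×10⁻⁶)/(1.69) + (-8.89×10⁻⁶)/(1.76)] = -3.08×10⁴ V.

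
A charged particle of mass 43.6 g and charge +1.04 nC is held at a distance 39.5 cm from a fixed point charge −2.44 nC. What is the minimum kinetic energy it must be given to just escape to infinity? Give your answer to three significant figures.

5.78×10⁻⁸ J

To just escape, total mechanical energy must reach zero at infinity: ½mv²_min + U = 0, so ½mv²_min = −U = |kQq|/r.
|U| = |kQq|/r = (8.99×10⁹ N·m²/C²)(2.44×10⁻⁹)(1.04×10⁻⁹)/(0.395) = 5.78×10⁻⁸ J.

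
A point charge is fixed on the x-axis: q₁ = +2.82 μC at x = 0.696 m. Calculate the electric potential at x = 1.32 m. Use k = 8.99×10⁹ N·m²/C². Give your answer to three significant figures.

4.06×10⁴ V

The total potential is the scalar sum of each charge's contribution, V = Σ kqᵢ/rᵢ.
V = k[(2.82×10⁻⁶)/(0.624)] = 4.06×10⁴ V.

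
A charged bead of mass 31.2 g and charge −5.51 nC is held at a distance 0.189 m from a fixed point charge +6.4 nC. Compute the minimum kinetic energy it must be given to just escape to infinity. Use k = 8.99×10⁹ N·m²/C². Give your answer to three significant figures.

To just escape, total mechanical energy must reach zero at infinity: ½mv²_min + U = 0, so ½mv²_min = −U = |kQq|/r.
|U| = |kQq|/r = (8.99×10⁹ N·m²/C²)(6.40×10⁻⁹)(5.51×10⁻⁹)/(0.189) = 1.68×10⁻⁶ J.

1.68×10⁻⁶ J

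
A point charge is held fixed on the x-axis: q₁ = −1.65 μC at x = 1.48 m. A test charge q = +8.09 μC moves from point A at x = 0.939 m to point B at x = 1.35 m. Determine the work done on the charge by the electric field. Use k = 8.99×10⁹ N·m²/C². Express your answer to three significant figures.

0.701 J

The work done by the electric force is W_field = −ΔU = −q(V_B − V_A) = q(V_A − V_B).
At A: distance to the source charge is 0.541 m; V_A = kq₁/r = -2.74×10⁴ V.
At B: distance to the source charge is 0.130 m; V_B = kq₁/r = -1.14×10⁵ V.
ΔV = V_B − V_A = -8.67×10⁴ V.
W_field = −qΔV = −(8.09×10⁻⁶ C)(-8.67×10⁴ V) = 0.701 J.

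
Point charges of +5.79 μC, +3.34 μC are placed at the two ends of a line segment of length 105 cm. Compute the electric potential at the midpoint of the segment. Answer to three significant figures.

1.56×10⁵ V

The total potential is the scalar sum of each charge's contribution, V = Σ kqᵢ/rᵢ.
Each charge is 0.525 m from the midpoint.
V = k[(5.79×10⁻⁶)/(0.525) + (3.34×10⁻⁶)/(0.525)] = 1.56×10⁵ V.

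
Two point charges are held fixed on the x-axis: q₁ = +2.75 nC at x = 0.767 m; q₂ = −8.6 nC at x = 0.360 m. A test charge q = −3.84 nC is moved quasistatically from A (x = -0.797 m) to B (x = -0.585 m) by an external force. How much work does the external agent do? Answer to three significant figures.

For quasistatic motion the external work equals the change in potential energy: W_ext = qΔV = q(V_B − V_A).
At A: distances to the source charges are 1.56 m, 1.16 m; V_A = Σ kqᵢ/rᵢ = -51.0 V.
At B: distances to the source charges are 1.35 m, 0.945 m; V_B = Σ kqᵢ/rᵢ = -63.5 V.
ΔV = V_B − V_A = -12.5 V.
W_ext = qΔV = (-3.84×10⁻⁹ C)(-12.5 V) = 4.80×10⁻⁸ J.

4.80×10⁻⁸ J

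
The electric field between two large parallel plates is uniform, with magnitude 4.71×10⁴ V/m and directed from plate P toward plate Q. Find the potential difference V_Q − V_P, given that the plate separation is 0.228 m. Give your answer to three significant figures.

In a uniform field, potential decreases in the direction of E: ΔV = −E·d for a displacement d parallel to E.
Going from P to Q is a displacement of 0.228 m along the field, so V_Q − V_P = −Ed = -1.07×10⁴ V.

-1.07×10⁴ V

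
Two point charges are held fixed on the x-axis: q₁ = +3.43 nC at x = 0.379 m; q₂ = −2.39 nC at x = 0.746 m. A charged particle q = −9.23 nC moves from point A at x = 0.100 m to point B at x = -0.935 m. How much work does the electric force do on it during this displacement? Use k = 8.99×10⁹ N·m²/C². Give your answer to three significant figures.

-6.15×10⁻⁷ J

The work done by the electric force is W_field = −ΔU = −q(V_B − V_A) = q(V_A − V_B).
At A: distances to the source charges are 0.279 m, 0.646 m; V_A = Σ kqᵢ/rᵢ = 77.3 V.
At B: distances to the source charges are 1.31 m, 1.68 m; V_B = Σ kqᵢ/rᵢ = 10.7 V.
ΔV = V_B − V_A = -66.6 V.
W_field = −qΔV = −(-9.23×10⁻⁹ C)(-66.6 V) = -6.15×10⁻⁷ J.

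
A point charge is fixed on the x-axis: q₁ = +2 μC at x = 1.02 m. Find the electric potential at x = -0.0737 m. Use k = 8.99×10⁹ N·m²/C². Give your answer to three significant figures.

The total potential is the scalar sum of each charge's contribution, V = Σ kqᵢ/rᵢ.
V = k[(2.00×10⁻⁶)/(1.09)] = 1.64×10⁴ V.

1.64×10⁴ V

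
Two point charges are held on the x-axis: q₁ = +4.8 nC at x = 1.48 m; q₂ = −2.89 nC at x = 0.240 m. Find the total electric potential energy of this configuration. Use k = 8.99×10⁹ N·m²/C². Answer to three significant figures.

-1.01×10⁻⁷ J

The work to assemble the configuration equals its total potential energy, U = Σ kqᵢqⱼ/rᵢⱼ over all pairs.
Pair separations: r₁₂ = 1.24 m.
U = (-1.01×10⁻⁷) = -1.01×10⁻⁷ J.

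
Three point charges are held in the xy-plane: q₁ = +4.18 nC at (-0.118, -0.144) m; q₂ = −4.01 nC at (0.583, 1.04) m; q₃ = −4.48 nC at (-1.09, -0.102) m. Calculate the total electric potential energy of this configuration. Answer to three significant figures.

-2.03×10⁻⁷ J

The work to assemble the configuration equals its total potential energy, U = Σ kqᵢqⱼ/rᵢⱼ over all pairs.
Pair separations: r₁₂ = 1.38 m, r₁₃ = 0.973 m, r₂₃ = 2.03 m.
U = (-1.10×10⁻⁷) + (-1.73×10⁻⁷) + (7.97×10⁻⁸) = -2.03×10⁻⁷ J.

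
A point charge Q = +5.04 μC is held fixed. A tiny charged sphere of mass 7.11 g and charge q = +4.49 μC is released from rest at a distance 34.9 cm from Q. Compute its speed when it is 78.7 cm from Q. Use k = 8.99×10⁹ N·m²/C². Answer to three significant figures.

Only the electrostatic force acts, so mechanical energy is conserved: ½mv² = U₁ − U₂ = kQq(1/r₁ − 1/r₂).
U₁ − U₂ = (8.99×10⁹ N·m²/C²)(5.04×10⁻⁶ C)(4.49×10⁻⁶ C)(1/0.349 − 1/0.787) = 0.324 J.
v = √(2·0.324/7.11×10⁻³) = 9.55 m/s.

9.55 m/s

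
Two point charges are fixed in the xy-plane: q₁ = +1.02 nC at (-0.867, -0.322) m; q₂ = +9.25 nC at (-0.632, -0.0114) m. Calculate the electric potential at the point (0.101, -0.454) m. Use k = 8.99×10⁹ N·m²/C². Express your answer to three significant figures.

107 V

The total potential is the scalar sum of each charge's contribution, V = Σ kqᵢ/rᵢ.
Distances from the field point to each charge: r₁ = 0.977 m, r₂ = 0.856 m.
V = k[(1.02×10⁻⁹)/(0.977) + (9.25×10⁻⁹)/(0.856)] = 107 V.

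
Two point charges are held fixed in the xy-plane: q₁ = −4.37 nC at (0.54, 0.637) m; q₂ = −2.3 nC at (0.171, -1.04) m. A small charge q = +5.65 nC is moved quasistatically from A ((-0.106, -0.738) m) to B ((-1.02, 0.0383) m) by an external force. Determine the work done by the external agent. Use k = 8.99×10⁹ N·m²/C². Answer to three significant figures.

2.26×10⁻⁷ J

For quasistatic motion the external work equals the change in potential energy: W_ext = qΔV = q(V_B − V_A).
At A: distances to the source charges are 1.52 m, 0.410 m; V_A = Σ kqᵢ/rᵢ = -76.3 V.
At B: distances to the source charges are 1.67 m, 1.61 m; V_B = Σ kqᵢ/rᵢ = -36.4 V.
ΔV = V_B − V_A = 39.9 V.
W_ext = qΔV = (5.65×10⁻⁹ C)(39.9 V) = 2.26×10⁻⁷ J.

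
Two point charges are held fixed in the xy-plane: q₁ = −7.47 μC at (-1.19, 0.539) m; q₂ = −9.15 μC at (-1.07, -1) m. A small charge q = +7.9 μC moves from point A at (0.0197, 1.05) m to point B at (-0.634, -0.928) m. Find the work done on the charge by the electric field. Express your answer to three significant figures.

1.12 J

The work done by the electric force is W_field = −ΔU = −q(V_B − V_A) = q(V_A − V_B).
At A: distances to the source charges are 1.31 m, 2.32 m; V_A = Σ kqᵢ/rᵢ = -8.66×10⁴ V.
At B: distances to the source charges are 1.57 m, 0.442 m; V_B = Σ kqᵢ/rᵢ = -2.29×10⁵ V.
ΔV = V_B − V_A = -1.42×10⁵ V.
W_field = −qΔV = −(7.90×10⁻⁶ C)(-1.42×10⁵ V) = 1.12 J.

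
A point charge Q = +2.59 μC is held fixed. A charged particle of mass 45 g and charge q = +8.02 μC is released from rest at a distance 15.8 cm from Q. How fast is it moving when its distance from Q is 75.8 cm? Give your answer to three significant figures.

Only the electrostatic force acts, so mechanical energy is conserved: ½mv² = U₁ − U₂ = kQq(1/r₁ − 1/r₂).
U₁ − U₂ = (8.99×10⁹ N·m²/C²)(2.59×10⁻⁶ C)(8.02×10⁻⁶ C)(1/0.158 − 1/0.758) = 0.936 J.
v = √(2·0.936/0.0450) = 6.45 m/s.

6.45 m/s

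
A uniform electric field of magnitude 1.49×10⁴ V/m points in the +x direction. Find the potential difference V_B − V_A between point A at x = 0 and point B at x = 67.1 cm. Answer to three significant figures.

In a uniform field, potential decreases in the direction of E: V_B − V_A = −E·Δx.
V_B − V_A = −(1.49×10⁴ V/m)(0.671 m) = -1.00×10⁴ V.

-1.00×10⁴ V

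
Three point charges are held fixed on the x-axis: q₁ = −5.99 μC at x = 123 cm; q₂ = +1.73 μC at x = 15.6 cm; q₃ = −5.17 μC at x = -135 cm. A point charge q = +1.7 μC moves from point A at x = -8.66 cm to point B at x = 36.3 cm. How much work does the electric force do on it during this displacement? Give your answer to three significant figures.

8.99×10⁻⁴ J

The work done by the electric force is W_field = −ΔU = −q(V_B − V_A) = q(V_A − V_B).
At A: distances to the source charges are 1.32 m, 0.243 m, 1.26 m; V_A = Σ kqᵢ/rᵢ = -1.36×10⁴ V.
At B: distances to the source charges are 0.867 m, 0.207 m, 1.71 m; V_B = Σ kqᵢ/rᵢ = -1.41×10⁴ V.
ΔV = V_B − V_A = -529 V.
W_field = −qΔV = −(1.70×10⁻⁶ C)(-529 V) = 8.99×10⁻⁴ J.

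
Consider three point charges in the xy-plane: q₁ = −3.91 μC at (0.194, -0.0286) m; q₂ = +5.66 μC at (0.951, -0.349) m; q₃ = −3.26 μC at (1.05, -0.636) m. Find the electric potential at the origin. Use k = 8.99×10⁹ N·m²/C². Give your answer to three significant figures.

-1.53×10⁵ V

Electric potential is a scalar, so the contributions from each charge add algebraically: V = Σ kqᵢ/rᵢ.
Distances from the field point to each charge: r₁ = 0.196 m, r₂ = 1.01 m, r₃ = 1.23 m.
V = k[(-3.91×10⁻⁶)/(0.196) + (5.66×10⁻⁶)/(1.01) + (-3.26×10⁻⁶)/(1.23)] = -1.53×10⁵ V.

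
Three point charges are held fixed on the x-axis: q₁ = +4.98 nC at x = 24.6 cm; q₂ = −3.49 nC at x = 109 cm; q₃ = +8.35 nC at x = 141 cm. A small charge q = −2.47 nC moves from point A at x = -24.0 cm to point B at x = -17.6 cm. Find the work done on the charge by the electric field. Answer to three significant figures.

3.61×10⁻⁸ J

The work done by the electric force is W_field = −ΔU = −q(V_B − V_A) = q(V_A − V_B).
At A: distances to the source charges are 0.486 m, 1.33 m, 1.65 m; V_A = Σ kqᵢ/rᵢ = 114 V.
At B: distances to the source charges are 0.422 m, 1.27 m, 1.59 m; V_B = Σ kqᵢ/rᵢ = 129 V.
ΔV = V_B − V_A = 14.6 V.
W_field = −qΔV = −(-2.47×10⁻⁹ C)(14.6 V) = 3.61×10⁻⁸ J.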